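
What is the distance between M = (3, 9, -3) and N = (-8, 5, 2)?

d = √[(x₂-x₁)² + (y₂-y₁)² + (z₂-z₁)²]
  = √[(-11)² + (-4)² + 5²]
  = √[121 + 16 + 25]
  = √162
  ≈ 12.73

12.73


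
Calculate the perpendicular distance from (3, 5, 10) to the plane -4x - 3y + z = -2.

distance = |a·x₀ + b·y₀ + c·z₀ - d| / √(a² + b² + c²)
  = |(-4)·3 + (-3)·5 + 1·10 - (-2)| / √((-4)² + (-3)² + 1²)
  = |-12 - 15 + 10 + 2| / √(16 + 9 + 1)
  = |-15| / √26
  = 15 / 5.099
  ≈ 2.942

2.942


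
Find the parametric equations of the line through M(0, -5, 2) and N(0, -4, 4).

Direction vector d = N - M = (0 + 0, -4 + 5, 4 - 2) = (0, 1, 2)
Parametric form r = M + t·d:
x = 0, y = -5 + t, z = 2 + 2t

x = 0, y = -5 + t, z = 2 + 2t


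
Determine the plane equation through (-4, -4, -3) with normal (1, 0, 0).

The plane through P with normal n = (a, b, c) satisfies n·(r - P) = 0,
i.e. ax + by + cz = a·x₀ + b·y₀ + c·z₀.
d = 1·(-4) + 0·(-4) + 0·(-3)
  = -4 + 0 + 0
  = -4
Equation: x = -4

x = -4


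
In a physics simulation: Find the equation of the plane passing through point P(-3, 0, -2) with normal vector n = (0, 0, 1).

The plane through P with normal n = (a, b, c) satisfies n·(r - P) = 0,
i.e. ax + by + cz = a·x₀ + b·y₀ + c·z₀.
d = 0·(-3) + 0·0 + 1·(-2)
  = 0 + 0 - 2
  = -2
Equation: z = -2

z = -2


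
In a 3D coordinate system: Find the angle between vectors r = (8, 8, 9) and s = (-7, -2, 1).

r·s = 8·(-7) + 8·(-2) + 9·1 = -56 - 16 + 9 = -63
|r| = √(8² + 8² + 9²) = √209 ≈ 14.46
|s| = √((-7)² + (-2)² + 1²) = √54 ≈ 7.348
cos θ = (r·s)/(|r||s|) = -63/(14.46·7.348) ≈ -0.593
θ = arccos(-0.593) ≈ 126.4°

126.4°


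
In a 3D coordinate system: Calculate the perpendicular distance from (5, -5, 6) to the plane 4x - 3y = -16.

distance = |a·x₀ + b·y₀ + c·z₀ - d| / √(a² + b² + c²)
  = |4·5 + (-3)·(-5) + 0·6 - (-16)| / √(4² + (-3)² + 0²)
  = |20 + 15 + 0 + 16| / √(16 + 9 + 0)
  = |51| / √25
  = 51 / 5
  ≈ 10.2

10.2


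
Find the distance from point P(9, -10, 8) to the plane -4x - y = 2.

distance = |a·x₀ + b·y₀ + c·z₀ - d| / √(a² + b² + c²)
  = |(-4)·9 + (-1)·(-10) + 0·8 - 2| / √((-4)² + (-1)² + 0²)
  = |-36 + 10 + 0 - 2| / √(16 + 1 + 0)
  = |-28| / √17
  = 28 / 4.123
  ≈ 6.791

6.791


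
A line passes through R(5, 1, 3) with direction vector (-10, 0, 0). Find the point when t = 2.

P(t) = R + t·d
  = (5 + (-10)·2, 1 + 0·2, 3 + 0·2)
  = (5 - 20, 1 + 0, 3 + 0)
  = (-15, 1, 3)

(-15, 1, 3)


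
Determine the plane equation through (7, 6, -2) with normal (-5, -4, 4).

The plane through P with normal n = (a, b, c) satisfies n·(r - P) = 0,
i.e. ax + by + cz = a·x₀ + b·y₀ + c·z₀.
d = (-5)·7 + (-4)·6 + 4·(-2)
  = -35 - 24 - 8
  = -67
Equation: -5x - 4y + 4z = -67

-5x - 4y + 4z = -67


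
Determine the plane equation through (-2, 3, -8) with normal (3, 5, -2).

The plane through P with normal n = (a, b, c) satisfies n·(r - P) = 0,
i.e. ax + by + cz = a·x₀ + b·y₀ + c·z₀.
d = 3·(-2) + 5·3 + (-2)·(-8)
  = -6 + 15 + 16
  = 25
Equation: 3x + 5y - 2z = 25

3x + 5y - 2z = 25


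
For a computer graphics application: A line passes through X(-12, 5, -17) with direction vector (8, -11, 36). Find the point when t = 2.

P(t) = X + t·d
  = (-12 + 8·2, 5 + (-11)·2, -17 + 36·2)
  = (-12 + 16, 5 - 22, -17 + 72)
  = (4, -17, 55)

(4, -17, 55)


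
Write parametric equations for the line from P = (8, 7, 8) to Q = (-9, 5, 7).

Direction vector d = Q - P = (-9 - 8, 5 - 7, 7 - 8) = (-17, -2, -1)
Parametric form r = P + t·d:
x = 8 - 17t, y = 7 - 2t, z = 8 - t

x = 8 - 17t, y = 7 - 2t, z = 8 - t


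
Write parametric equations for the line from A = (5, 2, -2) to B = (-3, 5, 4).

Direction vector d = B - A = (-3 - 5, 5 - 2, 4 + 2) = (-8, 3, 6)
Parametric form r = A + t·d:
x = 5 - 8t, y = 2 + 3t, z = -2 + 6t

x = 5 - 8t, y = 2 + 3t, z = -2 + 6t


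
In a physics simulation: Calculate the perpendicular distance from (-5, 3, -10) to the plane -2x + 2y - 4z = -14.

distance = |a·x₀ + b·y₀ + c·z₀ - d| / √(a² + b² + c²)
  = |(-2)·(-5) + 2·3 + (-4)·(-10) - (-14)| / √((-2)² + 2² + (-4)²)
  = |10 + 6 + 40 + 14| / √(4 + 4 + 16)
  = |70| / √24
  = 70 / 4.899
  ≈ 14.29

14.29


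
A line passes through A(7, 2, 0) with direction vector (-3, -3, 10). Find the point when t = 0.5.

P(t) = A + t·d
  = (7 + (-3)·0.5, 2 + (-3)·0.5, 0 + 10·0.5)
  = (7 - 1.5, 2 - 1.5, 0 + 5)
  = (5.5, 0.5, 5)

(5.5, 0.5, 5)


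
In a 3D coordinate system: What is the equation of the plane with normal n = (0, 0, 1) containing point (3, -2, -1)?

The plane through P with normal n = (a, b, c) satisfies n·(r - P) = 0,
i.e. ax + by + cz = a·x₀ + b·y₀ + c·z₀.
d = 0·3 + 0·(-2) + 1·(-1)
  = 0 + 0 - 1
  = -1
Equation: z = -1

z = -1


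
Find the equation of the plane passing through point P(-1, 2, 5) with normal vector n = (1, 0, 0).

The plane through P with normal n = (a, b, c) satisfies n·(r - P) = 0,
i.e. ax + by + cz = a·x₀ + b·y₀ + c·z₀.
d = 1·(-1) + 0·2 + 0·5
  = -1 + 0 + 0
  = -1
Equation: x = -1

x = -1


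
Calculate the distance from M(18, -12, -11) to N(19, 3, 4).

d = √[(x₂-x₁)² + (y₂-y₁)² + (z₂-z₁)²]
  = √[1² + 15² + 15²]
  = √[1 + 225 + 225]
  = √451
  ≈ 21.24

21.24


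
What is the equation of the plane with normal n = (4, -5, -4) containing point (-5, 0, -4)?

The plane through P with normal n = (a, b, c) satisfies n·(r - P) = 0,
i.e. ax + by + cz = a·x₀ + b·y₀ + c·z₀.
d = 4·(-5) + (-5)·0 + (-4)·(-4)
  = -20 + 0 + 16
  = -4
Equation: 4x - 5y - 4z = -4

4x - 5y - 4z = -4


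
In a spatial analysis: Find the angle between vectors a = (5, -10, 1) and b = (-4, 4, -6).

a·b = 5·(-4) + (-10)·4 + 1·(-6) = -20 - 40 - 6 = -66
|a| = √(5² + (-10)² + 1²) = √126 ≈ 11.22
|b| = √((-4)² + 4² + (-6)²) = √68 ≈ 8.246
cos θ = (a·b)/(|a||b|) = -66/(11.22·8.246) ≈ -0.713
θ = arccos(-0.713) ≈ 135.5°

135.5°


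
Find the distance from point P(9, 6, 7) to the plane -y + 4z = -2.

distance = |a·x₀ + b·y₀ + c·z₀ - d| / √(a² + b² + c²)
  = |0·9 + (-1)·6 + 4·7 - (-2)| / √(0² + (-1)² + 4²)
  = |0 - 6 + 28 + 2| / √(0 + 1 + 16)
  = |24| / √17
  = 24 / 4.123
  ≈ 5.821

5.821


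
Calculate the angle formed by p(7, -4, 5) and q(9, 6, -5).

p·q = 7·9 + (-4)·6 + 5·(-5) = 63 - 24 - 25 = 14
|p| = √(7² + (-4)² + 5²) = √90 ≈ 9.487
|q| = √(9² + 6² + (-5)²) = √142 ≈ 11.92
cos θ = (p·q)/(|p||q|) = 14/(9.487·11.92) ≈ 0.1238
θ = arccos(0.1238) ≈ 82.89°

82.89°


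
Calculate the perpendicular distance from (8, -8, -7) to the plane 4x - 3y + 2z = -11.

distance = |a·x₀ + b·y₀ + c·z₀ - d| / √(a² + b² + c²)
  = |4·8 + (-3)·(-8) + 2·(-7) - (-11)| / √(4² + (-3)² + 2²)
  = |32 + 24 - 14 + 11| / √(16 + 9 + 4)
  = |53| / √29
  = 53 / 5.385
  ≈ 9.842

9.842


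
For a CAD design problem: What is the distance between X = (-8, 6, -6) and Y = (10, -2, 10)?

d = √[(x₂-x₁)² + (y₂-y₁)² + (z₂-z₁)²]
  = √[18² + (-8)² + 16²]
  = √[324 + 64 + 256]
  = √644
  ≈ 25.38

25.38


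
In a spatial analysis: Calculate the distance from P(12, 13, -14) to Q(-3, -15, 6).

d = √[(x₂-x₁)² + (y₂-y₁)² + (z₂-z₁)²]
  = √[(-15)² + (-28)² + 20²]
  = √[225 + 784 + 400]
  = √1409
  ≈ 37.54

37.54


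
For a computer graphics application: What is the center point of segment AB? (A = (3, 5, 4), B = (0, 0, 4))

M = ((x₁+x₂)/2, (y₁+y₂)/2, (z₁+z₂)/2)
  = ((3 + 0)/2, (5 + 0)/2, (4 + 4)/2)
  = (3/2, 5/2, 8/2)
  = (1.5, 2.5, 4)

(1.5, 2.5, 4)


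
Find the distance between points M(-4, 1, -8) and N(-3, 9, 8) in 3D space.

d = √[(x₂-x₁)² + (y₂-y₁)² + (z₂-z₁)²]
  = √[1² + 8² + 16²]
  = √[1 + 64 + 256]
  = √321
  ≈ 17.92

17.92


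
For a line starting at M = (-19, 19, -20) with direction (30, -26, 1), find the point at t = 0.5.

P(t) = M + t·d
  = (-19 + 30·0.5, 19 + (-26)·0.5, -20 + 1·0.5)
  = (-19 + 15, 19 - 13, -20 + 0.5)
  = (-4, 6, -19.5)

(-4, 6, -19.5)


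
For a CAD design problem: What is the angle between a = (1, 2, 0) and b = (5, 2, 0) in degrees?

a·b = 1·5 + 2·2 + 0·0 = 5 + 4 + 0 = 9
|a| = √(1² + 2² + 0²) = √5 ≈ 2.236
|b| = √(5² + 2² + 0²) = √29 ≈ 5.385
cos θ = (a·b)/(|a||b|) = 9/(2.236·5.385) ≈ 0.7474
θ = arccos(0.7474) ≈ 41.63°

41.63°


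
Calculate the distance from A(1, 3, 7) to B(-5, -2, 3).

d = √[(x₂-x₁)² + (y₂-y₁)² + (z₂-z₁)²]
  = √[(-6)² + (-5)² + (-4)²]
  = √[36 + 25 + 16]
  = √77
  ≈ 8.775

8.775


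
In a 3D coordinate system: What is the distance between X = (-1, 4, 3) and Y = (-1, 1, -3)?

d = √[(x₂-x₁)² + (y₂-y₁)² + (z₂-z₁)²]
  = √[0² + (-3)² + (-6)²]
  = √[0 + 9 + 36]
  = √45
  ≈ 6.708

6.708


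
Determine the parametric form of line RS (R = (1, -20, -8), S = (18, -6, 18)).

Direction vector d = S - R = (18 - 1, -6 + 20, 18 + 8) = (17, 14, 26)
Parametric form r = R + t·d:
x = 1 + 17t, y = -20 + 14t, z = -8 + 26t

x = 1 + 17t, y = -20 + 14t, z = -8 + 26t


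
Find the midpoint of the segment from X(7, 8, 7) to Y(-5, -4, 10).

M = ((x₁+x₂)/2, (y₁+y₂)/2, (z₁+z₂)/2)
  = ((7 - 5)/2, (8 - 4)/2, (7 + 10)/2)
  = (2/2, 4/2, 17/2)
  = (1, 2, 8.5)

(1, 2, 8.5)


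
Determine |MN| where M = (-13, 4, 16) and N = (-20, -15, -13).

d = √[(x₂-x₁)² + (y₂-y₁)² + (z₂-z₁)²]
  = √[(-7)² + (-19)² + (-29)²]
  = √[49 + 361 + 841]
  = √1251
  ≈ 35.37

35.37


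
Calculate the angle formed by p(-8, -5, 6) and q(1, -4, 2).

p·q = (-8)·1 + (-5)·(-4) + 6·2 = -8 + 20 + 12 = 24
|p| = √((-8)² + (-5)² + 6²) = √125 ≈ 11.18
|q| = √(1² + (-4)² + 2²) = √21 ≈ 4.583
cos θ = (p·q)/(|p||q|) = 24/(11.18·4.583) ≈ 0.4684
θ = arccos(0.4684) ≈ 62.07°

62.07°


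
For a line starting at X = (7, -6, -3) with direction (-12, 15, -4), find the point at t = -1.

P(t) = X + t·d
  = (7 + (-12)·(-1), -6 + 15·(-1), -3 + (-4)·(-1))
  = (7 + 12, -6 - 15, -3 + 4)
  = (19, -21, 1)

(19, -21, 1)


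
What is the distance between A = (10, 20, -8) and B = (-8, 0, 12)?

d = √[(x₂-x₁)² + (y₂-y₁)² + (z₂-z₁)²]
  = √[(-18)² + (-20)² + 20²]
  = √[324 + 400 + 400]
  = √1124
  ≈ 33.53

33.53


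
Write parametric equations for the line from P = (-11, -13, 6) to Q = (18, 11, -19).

Direction vector d = Q - P = (18 + 11, 11 + 13, -19 - 6) = (29, 24, -25)
Parametric form r = P + t·d:
x = -11 + 29t, y = -13 + 24t, z = 6 - 25t

x = -11 + 29t, y = -13 + 24t, z = 6 - 25t


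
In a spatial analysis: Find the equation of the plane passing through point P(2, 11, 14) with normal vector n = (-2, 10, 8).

The plane through P with normal n = (a, b, c) satisfies n·(r - P) = 0,
i.e. ax + by + cz = a·x₀ + b·y₀ + c·z₀.
d = (-2)·2 + 10·11 + 8·14
  = -4 + 110 + 112
  = 218
Equation: -2x + 10y + 8z = 218

-2x + 10y + 8z = 218


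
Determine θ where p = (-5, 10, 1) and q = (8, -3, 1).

p·q = (-5)·8 + 10·(-3) + 1·1 = -40 - 30 + 1 = -69
|p| = √((-5)² + 10² + 1²) = √126 ≈ 11.22
|q| = √(8² + (-3)² + 1²) = √74 ≈ 8.602
cos θ = (p·q)/(|p||q|) = -69/(11.22·8.602) ≈ -0.7146
θ = arccos(-0.7146) ≈ 135.6°

135.6°


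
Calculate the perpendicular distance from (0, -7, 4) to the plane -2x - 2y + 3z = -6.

distance = |a·x₀ + b·y₀ + c·z₀ - d| / √(a² + b² + c²)
  = |(-2)·0 + (-2)·(-7) + 3·4 - (-6)| / √((-2)² + (-2)² + 3²)
  = |0 + 14 + 12 + 6| / √(4 + 4 + 9)
  = |32| / √17
  = 32 / 4.123
  ≈ 7.761

7.761


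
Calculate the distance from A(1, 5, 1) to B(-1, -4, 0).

d = √[(x₂-x₁)² + (y₂-y₁)² + (z₂-z₁)²]
  = √[(-2)² + (-9)² + (-1)²]
  = √[4 + 81 + 1]
  = √86
  ≈ 9.274

9.274


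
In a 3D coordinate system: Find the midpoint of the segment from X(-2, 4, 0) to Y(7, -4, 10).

M = ((x₁+x₂)/2, (y₁+y₂)/2, (z₁+z₂)/2)
  = ((-2 + 7)/2, (4 - 4)/2, (0 + 10)/2)
  = (5/2, 0/2, 10/2)
  = (2.5, 0, 5)

(2.5, 0, 5)


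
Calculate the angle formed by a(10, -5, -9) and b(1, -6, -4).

a·b = 10·1 + (-5)·(-6) + (-9)·(-4) = 10 + 30 + 36 = 76
|a| = √(10² + (-5)² + (-9)²) = √206 ≈ 14.35
|b| = √(1² + (-6)² + (-4)²) = √53 ≈ 7.28
cos θ = (a·b)/(|a||b|) = 76/(14.35·7.28) ≈ 0.7273
θ = arccos(0.7273) ≈ 43.34°

43.34°


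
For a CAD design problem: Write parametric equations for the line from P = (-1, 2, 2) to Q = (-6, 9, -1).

Direction vector d = Q - P = (-6 + 1, 9 - 2, -1 - 2) = (-5, 7, -3)
Parametric form r = P + t·d:
x = -1 - 5t, y = 2 + 7t, z = 2 - 3t

x = -1 - 5t, y = 2 + 7t, z = 2 - 3t


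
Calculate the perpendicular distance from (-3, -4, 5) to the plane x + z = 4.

distance = |a·x₀ + b·y₀ + c·z₀ - d| / √(a² + b² + c²)
  = |1·(-3) + 0·(-4) + 1·5 - 4| / √(1² + 0² + 1²)
  = |-3 + 0 + 5 - 4| / √(1 + 0 + 1)
  = |-2| / √2
  = 2 / 1.414
  ≈ 1.414

1.414


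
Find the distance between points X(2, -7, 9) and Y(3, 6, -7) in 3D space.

d = √[(x₂-x₁)² + (y₂-y₁)² + (z₂-z₁)²]
  = √[1² + 13² + (-16)²]
  = √[1 + 169 + 256]
  = √426
  ≈ 20.64

20.64


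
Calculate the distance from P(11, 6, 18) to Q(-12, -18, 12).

d = √[(x₂-x₁)² + (y₂-y₁)² + (z₂-z₁)²]
  = √[(-23)² + (-24)² + (-6)²]
  = √[529 + 576 + 36]
  = √1141
  ≈ 33.78

33.78


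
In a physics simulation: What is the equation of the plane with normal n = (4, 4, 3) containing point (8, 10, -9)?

The plane through P with normal n = (a, b, c) satisfies n·(r - P) = 0,
i.e. ax + by + cz = a·x₀ + b·y₀ + c·z₀.
d = 4·8 + 4·10 + 3·(-9)
  = 32 + 40 - 27
  = 45
Equation: 4x + 4y + 3z = 45

4x + 4y + 3z = 45


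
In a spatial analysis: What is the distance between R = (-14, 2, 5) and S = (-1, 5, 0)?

d = √[(x₂-x₁)² + (y₂-y₁)² + (z₂-z₁)²]
  = √[13² + 3² + (-5)²]
  = √[169 + 9 + 25]
  = √203
  ≈ 14.25

14.25


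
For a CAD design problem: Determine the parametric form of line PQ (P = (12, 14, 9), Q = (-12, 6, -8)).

Direction vector d = Q - P = (-12 - 12, 6 - 14, -8 - 9) = (-24, -8, -17)
Parametric form r = P + t·d:
x = 12 - 24t, y = 14 - 8t, z = 9 - 17t

x = 12 - 24t, y = 14 - 8t, z = 9 - 17t


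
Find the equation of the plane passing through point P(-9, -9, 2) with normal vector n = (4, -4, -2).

The plane through P with normal n = (a, b, c) satisfies n·(r - P) = 0,
i.e. ax + by + cz = a·x₀ + b·y₀ + c·z₀.
d = 4·(-9) + (-4)·(-9) + (-2)·2
  = -36 + 36 - 4
  = -4
Equation: 4x - 4y - 2z = -4

4x - 4y - 2z = -4


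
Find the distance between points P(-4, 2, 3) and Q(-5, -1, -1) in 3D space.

d = √[(x₂-x₁)² + (y₂-y₁)² + (z₂-z₁)²]
  = √[(-1)² + (-3)² + (-4)²]
  = √[1 + 9 + 16]
  = √26
  ≈ 5.099

5.099


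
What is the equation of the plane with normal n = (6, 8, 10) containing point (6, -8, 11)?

The plane through P with normal n = (a, b, c) satisfies n·(r - P) = 0,
i.e. ax + by + cz = a·x₀ + b·y₀ + c·z₀.
d = 6·6 + 8·(-8) + 10·11
  = 36 - 64 + 110
  = 82
Equation: 6x + 8y + 10z = 82

6x + 8y + 10z = 82


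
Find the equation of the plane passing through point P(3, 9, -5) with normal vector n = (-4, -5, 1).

The plane through P with normal n = (a, b, c) satisfies n·(r - P) = 0,
i.e. ax + by + cz = a·x₀ + b·y₀ + c·z₀.
d = (-4)·3 + (-5)·9 + 1·(-5)
  = -12 - 45 - 5
  = -62
Equation: -4x - 5y + z = -62

-4x - 5y + z = -62


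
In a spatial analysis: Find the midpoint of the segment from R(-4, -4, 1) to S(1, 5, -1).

M = ((x₁+x₂)/2, (y₁+y₂)/2, (z₁+z₂)/2)
  = ((-4 + 1)/2, (-4 + 5)/2, (1 - 1)/2)
  = (-3/2, 1/2, 0/2)
  = (-1.5, 0.5, 0)

(-1.5, 0.5, 0)


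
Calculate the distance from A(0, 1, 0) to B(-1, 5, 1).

d = √[(x₂-x₁)² + (y₂-y₁)² + (z₂-z₁)²]
  = √[(-1)² + 4² + 1²]
  = √[1 + 16 + 1]
  = √18
  ≈ 4.243

4.243


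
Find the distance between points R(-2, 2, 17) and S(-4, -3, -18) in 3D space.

d = √[(x₂-x₁)² + (y₂-y₁)² + (z₂-z₁)²]
  = √[(-2)² + (-5)² + (-35)²]
  = √[4 + 25 + 1225]
  = √1254
  ≈ 35.41

35.41


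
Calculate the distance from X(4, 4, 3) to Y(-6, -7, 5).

d = √[(x₂-x₁)² + (y₂-y₁)² + (z₂-z₁)²]
  = √[(-10)² + (-11)² + 2²]
  = √[100 + 121 + 4]
  = √225
  ≈ 15

15


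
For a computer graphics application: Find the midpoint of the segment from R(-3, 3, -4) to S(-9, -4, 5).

M = ((x₁+x₂)/2, (y₁+y₂)/2, (z₁+z₂)/2)
  = ((-3 - 9)/2, (3 - 4)/2, (-4 + 5)/2)
  = (-12/2, -1/2, 1/2)
  = (-6, -0.5, 0.5)

(-6, -0.5, 0.5)


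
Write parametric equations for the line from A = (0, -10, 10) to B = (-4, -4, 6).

Direction vector d = B - A = (-4 + 0, -4 + 10, 6 - 10) = (-4, 6, -4)
Parametric form r = A + t·d:
x = 0 - 4t, y = -10 + 6t, z = 10 - 4t

x = 0 - 4t, y = -10 + 6t, z = 10 - 4t


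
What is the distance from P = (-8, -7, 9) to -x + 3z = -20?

distance = |a·x₀ + b·y₀ + c·z₀ - d| / √(a² + b² + c²)
  = |(-1)·(-8) + 0·(-7) + 3·9 - (-20)| / √((-1)² + 0² + 3²)
  = |8 + 0 + 27 + 20| / √(1 + 0 + 9)
  = |55| / √10
  = 55 / 3.162
  ≈ 17.39

17.39


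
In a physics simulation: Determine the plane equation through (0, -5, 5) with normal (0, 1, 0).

The plane through P with normal n = (a, b, c) satisfies n·(r - P) = 0,
i.e. ax + by + cz = a·x₀ + b·y₀ + c·z₀.
d = 0·0 + 1·(-5) + 0·5
  = 0 - 5 + 0
  = -5
Equation: y = -5

y = -5


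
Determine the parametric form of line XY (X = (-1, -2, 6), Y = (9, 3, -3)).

Direction vector d = Y - X = (9 + 1, 3 + 2, -3 - 6) = (10, 5, -9)
Parametric form r = X + t·d:
x = -1 + 10t, y = -2 + 5t, z = 6 - 9t

x = -1 + 10t, y = -2 + 5t, z = 6 - 9t


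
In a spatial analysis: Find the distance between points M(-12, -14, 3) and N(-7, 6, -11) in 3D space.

d = √[(x₂-x₁)² + (y₂-y₁)² + (z₂-z₁)²]
  = √[5² + 20² + (-14)²]
  = √[25 + 400 + 196]
  = √621
  ≈ 24.92

24.92


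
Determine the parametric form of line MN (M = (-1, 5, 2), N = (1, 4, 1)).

Direction vector d = N - M = (1 + 1, 4 - 5, 1 - 2) = (2, -1, -1)
Parametric form r = M + t·d:
x = -1 + 2t, y = 5 - t, z = 2 - t

x = -1 + 2t, y = 5 - t, z = 2 - t


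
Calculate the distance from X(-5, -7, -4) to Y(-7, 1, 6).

d = √[(x₂-x₁)² + (y₂-y₁)² + (z₂-z₁)²]
  = √[(-2)² + 8² + 10²]
  = √[4 + 64 + 100]
  = √168
  ≈ 12.96

12.96


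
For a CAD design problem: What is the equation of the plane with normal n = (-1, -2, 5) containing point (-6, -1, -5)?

The plane through P with normal n = (a, b, c) satisfies n·(r - P) = 0,
i.e. ax + by + cz = a·x₀ + b·y₀ + c·z₀.
d = (-1)·(-6) + (-2)·(-1) + 5·(-5)
  = 6 + 2 - 25
  = -17
Equation: -x - 2y + 5z = -17

-x - 2y + 5z = -17


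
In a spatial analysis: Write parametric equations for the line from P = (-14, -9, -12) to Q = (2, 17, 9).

Direction vector d = Q - P = (2 + 14, 17 + 9, 9 + 12) = (16, 26, 21)
Parametric form r = P + t·d:
x = -14 + 16t, y = -9 + 26t, z = -12 + 21t

x = -14 + 16t, y = -9 + 26t, z = -12 + 21t


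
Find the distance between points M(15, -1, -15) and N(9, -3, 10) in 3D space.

d = √[(x₂-x₁)² + (y₂-y₁)² + (z₂-z₁)²]
  = √[(-6)² + (-2)² + 25²]
  = √[36 + 4 + 625]
  = √665
  ≈ 25.79

25.79


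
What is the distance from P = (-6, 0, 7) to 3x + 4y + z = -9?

distance = |a·x₀ + b·y₀ + c·z₀ - d| / √(a² + b² + c²)
  = |3·(-6) + 4·0 + 1·7 - (-9)| / √(3² + 4² + 1²)
  = |-18 + 0 + 7 + 9| / √(9 + 16 + 1)
  = |-2| / √26
  = 2 / 5.099
  ≈ 0.3922

0.3922


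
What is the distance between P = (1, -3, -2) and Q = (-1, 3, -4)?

d = √[(x₂-x₁)² + (y₂-y₁)² + (z₂-z₁)²]
  = √[(-2)² + 6² + (-2)²]
  = √[4 + 36 + 4]
  = √44
  ≈ 6.633

6.633


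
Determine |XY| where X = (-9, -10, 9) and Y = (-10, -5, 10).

d = √[(x₂-x₁)² + (y₂-y₁)² + (z₂-z₁)²]
  = √[(-1)² + 5² + 1²]
  = √[1 + 25 + 1]
  = √27
  ≈ 5.196

5.196


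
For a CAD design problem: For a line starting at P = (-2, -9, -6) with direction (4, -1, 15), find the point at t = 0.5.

P(t) = P + t·d
  = (-2 + 4·0.5, -9 + (-1)·0.5, -6 + 15·0.5)
  = (-2 + 2, -9 - 0.5, -6 + 7.5)
  = (0, -9.5, 1.5)

(0, -9.5, 1.5)


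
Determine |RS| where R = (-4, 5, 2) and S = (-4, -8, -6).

d = √[(x₂-x₁)² + (y₂-y₁)² + (z₂-z₁)²]
  = √[0² + (-13)² + (-8)²]
  = √[0 + 169 + 64]
  = √233
  ≈ 15.26

15.26


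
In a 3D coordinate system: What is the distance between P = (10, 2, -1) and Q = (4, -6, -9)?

d = √[(x₂-x₁)² + (y₂-y₁)² + (z₂-z₁)²]
  = √[(-6)² + (-8)² + (-8)²]
  = √[36 + 64 + 64]
  = √164
  ≈ 12.81

12.81


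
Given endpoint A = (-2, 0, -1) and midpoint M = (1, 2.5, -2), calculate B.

B = 2M - A
  = (2·1 - (-2), 2·2.5 - 0, 2·(-2) - (-1))
  = (2 + 2, 5 + 0, -4 + 1)
  = (4, 5, -3)

(4, 5, -3)


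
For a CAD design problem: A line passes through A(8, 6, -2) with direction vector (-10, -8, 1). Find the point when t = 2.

P(t) = A + t·d
  = (8 + (-10)·2, 6 + (-8)·2, -2 + 1·2)
  = (8 - 20, 6 - 16, -2 + 2)
  = (-12, -10, 0)

(-12, -10, 0)


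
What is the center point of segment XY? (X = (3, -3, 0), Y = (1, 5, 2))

M = ((x₁+x₂)/2, (y₁+y₂)/2, (z₁+z₂)/2)
  = ((3 + 1)/2, (-3 + 5)/2, (0 + 2)/2)
  = (4/2, 2/2, 2/2)
  = (2, 1, 1)

(2, 1, 1)


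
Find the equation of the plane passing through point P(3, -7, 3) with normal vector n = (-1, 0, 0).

The plane through P with normal n = (a, b, c) satisfies n·(r - P) = 0,
i.e. ax + by + cz = a·x₀ + b·y₀ + c·z₀.
d = (-1)·3 + 0·(-7) + 0·3
  = -3 + 0 + 0
  = -3
Equation: -x = -3

-x = -3


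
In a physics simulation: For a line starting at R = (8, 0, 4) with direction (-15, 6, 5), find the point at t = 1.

P(t) = R + t·d
  = (8 + (-15)·1, 0 + 6·1, 4 + 5·1)
  = (8 - 15, 0 + 6, 4 + 5)
  = (-7, 6, 9)

(-7, 6, 9)


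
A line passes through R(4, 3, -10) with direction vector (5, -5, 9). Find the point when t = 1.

P(t) = R + t·d
  = (4 + 5·1, 3 + (-5)·1, -10 + 9·1)
  = (4 + 5, 3 - 5, -10 + 9)
  = (9, -2, -1)

(9, -2, -1)


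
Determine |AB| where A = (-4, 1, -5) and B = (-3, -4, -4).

d = √[(x₂-x₁)² + (y₂-y₁)² + (z₂-z₁)²]
  = √[1² + (-5)² + 1²]
  = √[1 + 25 + 1]
  = √27
  ≈ 5.196

5.196


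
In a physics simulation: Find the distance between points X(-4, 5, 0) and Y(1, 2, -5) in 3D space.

d = √[(x₂-x₁)² + (y₂-y₁)² + (z₂-z₁)²]
  = √[5² + (-3)² + (-5)²]
  = √[25 + 9 + 25]
  = √59
  ≈ 7.681

7.681


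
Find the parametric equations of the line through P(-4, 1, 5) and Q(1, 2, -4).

Direction vector d = Q - P = (1 + 4, 2 - 1, -4 - 5) = (5, 1, -9)
Parametric form r = P + t·d:
x = -4 + 5t, y = 1 + t, z = 5 - 9t

x = -4 + 5t, y = 1 + t, z = 5 - 9t


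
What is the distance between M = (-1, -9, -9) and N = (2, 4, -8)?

d = √[(x₂-x₁)² + (y₂-y₁)² + (z₂-z₁)²]
  = √[3² + 13² + 1²]
  = √[9 + 169 + 1]
  = √179
  ≈ 13.38

13.38


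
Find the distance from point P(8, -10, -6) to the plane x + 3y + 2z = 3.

distance = |a·x₀ + b·y₀ + c·z₀ - d| / √(a² + b² + c²)
  = |1·8 + 3·(-10) + 2·(-6) - 3| / √(1² + 3² + 2²)
  = |8 - 30 - 12 - 3| / √(1 + 9 + 4)
  = |-37| / √14
  = 37 / 3.742
  ≈ 9.889

9.889


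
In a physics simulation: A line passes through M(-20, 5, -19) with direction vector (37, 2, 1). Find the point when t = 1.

P(t) = M + t·d
  = (-20 + 37·1, 5 + 2·1, -19 + 1·1)
  = (-20 + 37, 5 + 2, -19 + 1)
  = (17, 7, -18)

(17, 7, -18)


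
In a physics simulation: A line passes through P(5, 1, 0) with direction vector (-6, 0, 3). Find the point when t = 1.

P(t) = P + t·d
  = (5 + (-6)·1, 1 + 0·1, 0 + 3·1)
  = (5 - 6, 1 + 0, 0 + 3)
  = (-1, 1, 3)

(-1, 1, 3)


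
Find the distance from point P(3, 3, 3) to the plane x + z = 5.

distance = |a·x₀ + b·y₀ + c·z₀ - d| / √(a² + b² + c²)
  = |1·3 + 0·3 + 1·3 - 5| / √(1² + 0² + 1²)
  = |3 + 0 + 3 - 5| / √(1 + 0 + 1)
  = |1| / √2
  = 1 / 1.414
  ≈ 0.7071

0.7071


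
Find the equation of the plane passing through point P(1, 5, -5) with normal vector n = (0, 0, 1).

The plane through P with normal n = (a, b, c) satisfies n·(r - P) = 0,
i.e. ax + by + cz = a·x₀ + b·y₀ + c·z₀.
d = 0·1 + 0·5 + 1·(-5)
  = 0 + 0 - 5
  = -5
Equation: z = -5

z = -5


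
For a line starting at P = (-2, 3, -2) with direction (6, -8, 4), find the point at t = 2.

P(t) = P + t·d
  = (-2 + 6·2, 3 + (-8)·2, -2 + 4·2)
  = (-2 + 12, 3 - 16, -2 + 8)
  = (10, -13, 6)

(10, -13, 6)


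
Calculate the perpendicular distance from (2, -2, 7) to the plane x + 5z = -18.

distance = |a·x₀ + b·y₀ + c·z₀ - d| / √(a² + b² + c²)
  = |1·2 + 0·(-2) + 5·7 - (-18)| / √(1² + 0² + 5²)
  = |2 + 0 + 35 + 18| / √(1 + 0 + 25)
  = |55| / √26
  = 55 / 5.099
  ≈ 10.79

10.79


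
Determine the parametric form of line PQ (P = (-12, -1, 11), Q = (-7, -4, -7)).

Direction vector d = Q - P = (-7 + 12, -4 + 1, -7 - 11) = (5, -3, -18)
Parametric form r = P + t·d:
x = -12 + 5t, y = -1 - 3t, z = 11 - 18t

x = -12 + 5t, y = -1 - 3t, z = 11 - 18t


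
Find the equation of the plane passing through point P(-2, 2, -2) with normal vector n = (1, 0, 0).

The plane through P with normal n = (a, b, c) satisfies n·(r - P) = 0,
i.e. ax + by + cz = a·x₀ + b·y₀ + c·z₀.
d = 1·(-2) + 0·2 + 0·(-2)
  = -2 + 0 + 0
  = -2
Equation: x = -2

x = -2


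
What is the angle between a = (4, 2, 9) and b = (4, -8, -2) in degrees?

a·b = 4·4 + 2·(-8) + 9·(-2) = 16 - 16 - 18 = -18
|a| = √(4² + 2² + 9²) = √101 ≈ 10.05
|b| = √(4² + (-8)² + (-2)²) = √84 ≈ 9.165
cos θ = (a·b)/(|a||b|) = -18/(10.05·9.165) ≈ -0.1954
θ = arccos(-0.1954) ≈ 101.3°

101.3°


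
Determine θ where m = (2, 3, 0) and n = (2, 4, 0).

m·n = 2·2 + 3·4 + 0·0 = 4 + 12 + 0 = 16
|m| = √(2² + 3² + 0²) = √13 ≈ 3.606
|n| = √(2² + 4² + 0²) = √20 ≈ 4.472
cos θ = (m·n)/(|m||n|) = 16/(3.606·4.472) ≈ 0.9923
θ = arccos(0.9923) ≈ 7.125°

7.125°


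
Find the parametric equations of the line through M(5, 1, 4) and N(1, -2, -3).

Direction vector d = N - M = (1 - 5, -2 - 1, -3 - 4) = (-4, -3, -7)
Parametric form r = M + t·d:
x = 5 - 4t, y = 1 - 3t, z = 4 - 7t

x = 5 - 4t, y = 1 - 3t, z = 4 - 7t


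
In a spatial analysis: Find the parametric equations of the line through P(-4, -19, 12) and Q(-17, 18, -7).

Direction vector d = Q - P = (-17 + 4, 18 + 19, -7 - 12) = (-13, 37, -19)
Parametric form r = P + t·d:
x = -4 - 13t, y = -19 + 37t, z = 12 - 19t

x = -4 - 13t, y = -19 + 37t, z = 12 - 19t


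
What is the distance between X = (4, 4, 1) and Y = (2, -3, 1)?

d = √[(x₂-x₁)² + (y₂-y₁)² + (z₂-z₁)²]
  = √[(-2)² + (-7)² + 0²]
  = √[4 + 49 + 0]
  = √53
  ≈ 7.28

7.28


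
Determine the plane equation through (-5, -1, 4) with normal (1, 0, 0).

The plane through P with normal n = (a, b, c) satisfies n·(r - P) = 0,
i.e. ax + by + cz = a·x₀ + b·y₀ + c·z₀.
d = 1·(-5) + 0·(-1) + 0·4
  = -5 + 0 + 0
  = -5
Equation: x = -5

x = -5


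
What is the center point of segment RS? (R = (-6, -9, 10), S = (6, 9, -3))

M = ((x₁+x₂)/2, (y₁+y₂)/2, (z₁+z₂)/2)
  = ((-6 + 6)/2, (-9 + 9)/2, (10 - 3)/2)
  = (0/2, 0/2, 7/2)
  = (0, 0, 3.5)

(0, 0, 3.5)


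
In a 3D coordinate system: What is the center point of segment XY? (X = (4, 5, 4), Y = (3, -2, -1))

M = ((x₁+x₂)/2, (y₁+y₂)/2, (z₁+z₂)/2)
  = ((4 + 3)/2, (5 - 2)/2, (4 - 1)/2)
  = (7/2, 3/2, 3/2)
  = (3.5, 1.5, 1.5)

(3.5, 1.5, 1.5)


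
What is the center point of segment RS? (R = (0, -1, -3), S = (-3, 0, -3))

M = ((x₁+x₂)/2, (y₁+y₂)/2, (z₁+z₂)/2)
  = ((0 - 3)/2, (-1 + 0)/2, (-3 - 3)/2)
  = (-3/2, -1/2, -6/2)
  = (-1.5, -0.5, -3)

(-1.5, -0.5, -3)


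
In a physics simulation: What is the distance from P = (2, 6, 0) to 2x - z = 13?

distance = |a·x₀ + b·y₀ + c·z₀ - d| / √(a² + b² + c²)
  = |2·2 + 0·6 + (-1)·0 - 13| / √(2² + 0² + (-1)²)
  = |4 + 0 + 0 - 13| / √(4 + 0 + 1)
  = |-9| / √5
  = 9 / 2.236
  ≈ 4.025

4.025


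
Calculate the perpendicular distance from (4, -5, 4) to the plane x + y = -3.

distance = |a·x₀ + b·y₀ + c·z₀ - d| / √(a² + b² + c²)
  = |1·4 + 1·(-5) + 0·4 - (-3)| / √(1² + 1² + 0²)
  = |4 - 5 + 0 + 3| / √(1 + 1 + 0)
  = |2| / √2
  = 2 / 1.414
  ≈ 1.414

1.414


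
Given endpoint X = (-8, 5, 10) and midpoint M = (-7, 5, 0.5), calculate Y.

Y = 2M - X
  = (2·(-7) - (-8), 2·5 - 5, 2·0.5 - 10)
  = (-14 + 8, 10 - 5, 1 - 10)
  = (-6, 5, -9)

(-6, 5, -9)


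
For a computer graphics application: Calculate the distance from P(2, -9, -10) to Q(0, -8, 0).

d = √[(x₂-x₁)² + (y₂-y₁)² + (z₂-z₁)²]
  = √[(-2)² + 1² + 10²]
  = √[4 + 1 + 100]
  = √105
  ≈ 10.25

10.25


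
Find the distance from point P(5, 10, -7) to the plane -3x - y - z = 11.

distance = |a·x₀ + b·y₀ + c·z₀ - d| / √(a² + b² + c²)
  = |(-3)·5 + (-1)·10 + (-1)·(-7) - 11| / √((-3)² + (-1)² + (-1)²)
  = |-15 - 10 + 7 - 11| / √(9 + 1 + 1)
  = |-29| / √11
  = 29 / 3.317
  ≈ 8.744

8.744


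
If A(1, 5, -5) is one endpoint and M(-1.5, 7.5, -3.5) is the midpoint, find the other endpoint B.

B = 2M - A
  = (2·(-1.5) - 1, 2·7.5 - 5, 2·(-3.5) - (-5))
  = (-3 - 1, 15 - 5, -7 + 5)
  = (-4, 10, -2)

(-4, 10, -2)


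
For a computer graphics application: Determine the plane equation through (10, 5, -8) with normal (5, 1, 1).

The plane through P with normal n = (a, b, c) satisfies n·(r - P) = 0,
i.e. ax + by + cz = a·x₀ + b·y₀ + c·z₀.
d = 5·10 + 1·5 + 1·(-8)
  = 50 + 5 - 8
  = 47
Equation: 5x + y + z = 47

5x + y + z = 47


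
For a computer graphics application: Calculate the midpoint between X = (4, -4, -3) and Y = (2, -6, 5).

M = ((x₁+x₂)/2, (y₁+y₂)/2, (z₁+z₂)/2)
  = ((4 + 2)/2, (-4 - 6)/2, (-3 + 5)/2)
  = (6/2, -10/2, 2/2)
  = (3, -5, 1)

(3, -5, 1)


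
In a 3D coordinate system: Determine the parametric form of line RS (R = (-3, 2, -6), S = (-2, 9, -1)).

Direction vector d = S - R = (-2 + 3, 9 - 2, -1 + 6) = (1, 7, 5)
Parametric form r = R + t·d:
x = -3 + t, y = 2 + 7t, z = -6 + 5t

x = -3 + t, y = 2 + 7t, z = -6 + 5t


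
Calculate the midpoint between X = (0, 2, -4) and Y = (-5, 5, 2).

M = ((x₁+x₂)/2, (y₁+y₂)/2, (z₁+z₂)/2)
  = ((0 - 5)/2, (2 + 5)/2, (-4 + 2)/2)
  = (-5/2, 7/2, -2/2)
  = (-2.5, 3.5, -1)

(-2.5, 3.5, -1)


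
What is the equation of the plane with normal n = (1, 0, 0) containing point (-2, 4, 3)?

The plane through P with normal n = (a, b, c) satisfies n·(r - P) = 0,
i.e. ax + by + cz = a·x₀ + b·y₀ + c·z₀.
d = 1·(-2) + 0·4 + 0·3
  = -2 + 0 + 0
  = -2
Equation: x = -2

x = -2


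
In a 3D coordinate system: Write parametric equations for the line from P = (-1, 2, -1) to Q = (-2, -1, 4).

Direction vector d = Q - P = (-2 + 1, -1 - 2, 4 + 1) = (-1, -3, 5)
Parametric form r = P + t·d:
x = -1 - t, y = 2 - 3t, z = -1 + 5t

x = -1 - t, y = 2 - 3t, z = -1 + 5t


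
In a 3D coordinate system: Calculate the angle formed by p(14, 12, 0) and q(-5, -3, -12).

p·q = 14·(-5) + 12·(-3) + 0·(-12) = -70 - 36 + 0 = -106
|p| = √(14² + 12² + 0²) = √340 ≈ 18.44
|q| = √((-5)² + (-3)² + (-12)²) = √178 ≈ 13.34
cos θ = (p·q)/(|p||q|) = -106/(18.44·13.34) ≈ -0.4309
θ = arccos(-0.4309) ≈ 115.5°

115.5°


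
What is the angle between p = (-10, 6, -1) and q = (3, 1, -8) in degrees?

p·q = (-10)·3 + 6·1 + (-1)·(-8) = -30 + 6 + 8 = -16
|p| = √((-10)² + 6² + (-1)²) = √137 ≈ 11.7
|q| = √(3² + 1² + (-8)²) = √74 ≈ 8.602
cos θ = (p·q)/(|p||q|) = -16/(11.7·8.602) ≈ -0.1589
θ = arccos(-0.1589) ≈ 99.14°

99.14°


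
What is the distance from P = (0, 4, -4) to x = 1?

distance = |a·x₀ + b·y₀ + c·z₀ - d| / √(a² + b² + c²)
  = |1·0 + 0·4 + 0·(-4) - 1| / √(1² + 0² + 0²)
  = |0 + 0 + 0 - 1| / √(1 + 0 + 0)
  = |-1| / √1
  = 1 / 1
  ≈ 1

1


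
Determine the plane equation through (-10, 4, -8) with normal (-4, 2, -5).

The plane through P with normal n = (a, b, c) satisfies n·(r - P) = 0,
i.e. ax + by + cz = a·x₀ + b·y₀ + c·z₀.
d = (-4)·(-10) + 2·4 + (-5)·(-8)
  = 40 + 8 + 40
  = 88
Equation: -4x + 2y - 5z = 88

-4x + 2y - 5z = 88


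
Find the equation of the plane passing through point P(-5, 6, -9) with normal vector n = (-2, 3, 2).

The plane through P with normal n = (a, b, c) satisfies n·(r - P) = 0,
i.e. ax + by + cz = a·x₀ + b·y₀ + c·z₀.
d = (-2)·(-5) + 3·6 + 2·(-9)
  = 10 + 18 - 18
  = 10
Equation: -2x + 3y + 2z = 10

-2x + 3y + 2z = 10


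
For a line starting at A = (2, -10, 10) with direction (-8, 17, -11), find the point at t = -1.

P(t) = A + t·d
  = (2 + (-8)·(-1), -10 + 17·(-1), 10 + (-11)·(-1))
  = (2 + 8, -10 - 17, 10 + 11)
  = (10, -27, 21)

(10, -27, 21)


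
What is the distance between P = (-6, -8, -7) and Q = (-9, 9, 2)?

d = √[(x₂-x₁)² + (y₂-y₁)² + (z₂-z₁)²]
  = √[(-3)² + 17² + 9²]
  = √[9 + 289 + 81]
  = √379
  ≈ 19.47

19.47


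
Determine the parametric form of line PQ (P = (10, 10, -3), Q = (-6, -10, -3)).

Direction vector d = Q - P = (-6 - 10, -10 - 10, -3 + 3) = (-16, -20, 0)
Parametric form r = P + t·d:
x = 10 - 16t, y = 10 - 20t, z = -3

x = 10 - 16t, y = 10 - 20t, z = -3


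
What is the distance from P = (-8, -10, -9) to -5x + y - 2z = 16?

distance = |a·x₀ + b·y₀ + c·z₀ - d| / √(a² + b² + c²)
  = |(-5)·(-8) + 1·(-10) + (-2)·(-9) - 16| / √((-5)² + 1² + (-2)²)
  = |40 - 10 + 18 - 16| / √(25 + 1 + 4)
  = |32| / √30
  = 32 / 5.477
  ≈ 5.842

5.842


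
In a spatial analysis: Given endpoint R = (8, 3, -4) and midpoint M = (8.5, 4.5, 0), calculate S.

S = 2M - R
  = (2·8.5 - 8, 2·4.5 - 3, 2·0 - (-4))
  = (17 - 8, 9 - 3, 0 + 4)
  = (9, 6, 4)

(9, 6, 4)


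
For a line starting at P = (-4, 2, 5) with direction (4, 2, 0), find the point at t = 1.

P(t) = P + t·d
  = (-4 + 4·1, 2 + 2·1, 5 + 0·1)
  = (-4 + 4, 2 + 2, 5 + 0)
  = (0, 4, 5)

(0, 4, 5)


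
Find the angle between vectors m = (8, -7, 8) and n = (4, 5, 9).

m·n = 8·4 + (-7)·5 + 8·9 = 32 - 35 + 72 = 69
|m| = √(8² + (-7)² + 8²) = √177 ≈ 13.3
|n| = √(4² + 5² + 9²) = √122 ≈ 11.05
cos θ = (m·n)/(|m||n|) = 69/(13.3·11.05) ≈ 0.4696
θ = arccos(0.4696) ≈ 61.99°

61.99°


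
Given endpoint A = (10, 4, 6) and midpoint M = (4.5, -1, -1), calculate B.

B = 2M - A
  = (2·4.5 - 10, 2·(-1) - 4, 2·(-1) - 6)
  = (9 - 10, -2 - 4, -2 - 6)
  = (-1, -6, -8)

(-1, -6, -8)


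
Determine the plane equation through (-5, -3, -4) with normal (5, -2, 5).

The plane through P with normal n = (a, b, c) satisfies n·(r - P) = 0,
i.e. ax + by + cz = a·x₀ + b·y₀ + c·z₀.
d = 5·(-5) + (-2)·(-3) + 5·(-4)
  = -25 + 6 - 20
  = -39
Equation: 5x - 2y + 5z = -39

5x - 2y + 5z = -39


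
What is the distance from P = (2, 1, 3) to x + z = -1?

distance = |a·x₀ + b·y₀ + c·z₀ - d| / √(a² + b² + c²)
  = |1·2 + 0·1 + 1·3 - (-1)| / √(1² + 0² + 1²)
  = |2 + 0 + 3 + 1| / √(1 + 0 + 1)
  = |6| / √2
  = 6 / 1.414
  ≈ 4.243

4.243


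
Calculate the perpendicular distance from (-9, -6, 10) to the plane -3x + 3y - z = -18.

distance = |a·x₀ + b·y₀ + c·z₀ - d| / √(a² + b² + c²)
  = |(-3)·(-9) + 3·(-6) + (-1)·10 - (-18)| / √((-3)² + 3² + (-1)²)
  = |27 - 18 - 10 + 18| / √(9 + 9 + 1)
  = |17| / √19
  = 17 / 4.359
  ≈ 3.9

3.9


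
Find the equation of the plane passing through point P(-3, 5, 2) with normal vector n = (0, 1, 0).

The plane through P with normal n = (a, b, c) satisfies n·(r - P) = 0,
i.e. ax + by + cz = a·x₀ + b·y₀ + c·z₀.
d = 0·(-3) + 1·5 + 0·2
  = 0 + 5 + 0
  = 5
Equation: y = 5

y = 5


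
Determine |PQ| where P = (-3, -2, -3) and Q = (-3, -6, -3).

d = √[(x₂-x₁)² + (y₂-y₁)² + (z₂-z₁)²]
  = √[0² + (-4)² + 0²]
  = √[0 + 16 + 0]
  = √16
  ≈ 4

4


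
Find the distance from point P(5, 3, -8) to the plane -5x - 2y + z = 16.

distance = |a·x₀ + b·y₀ + c·z₀ - d| / √(a² + b² + c²)
  = |(-5)·5 + (-2)·3 + 1·(-8) - 16| / √((-5)² + (-2)² + 1²)
  = |-25 - 6 - 8 - 16| / √(25 + 4 + 1)
  = |-55| / √30
  = 55 / 5.477
  ≈ 10.04

10.04


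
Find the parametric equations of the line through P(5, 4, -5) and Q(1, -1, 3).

Direction vector d = Q - P = (1 - 5, -1 - 4, 3 + 5) = (-4, -5, 8)
Parametric form r = P + t·d:
x = 5 - 4t, y = 4 - 5t, z = -5 + 8t

x = 5 - 4t, y = 4 - 5t, z = -5 + 8t


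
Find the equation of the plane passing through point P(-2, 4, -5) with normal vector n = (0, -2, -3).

The plane through P with normal n = (a, b, c) satisfies n·(r - P) = 0,
i.e. ax + by + cz = a·x₀ + b·y₀ + c·z₀.
d = 0·(-2) + (-2)·4 + (-3)·(-5)
  = 0 - 8 + 15
  = 7
Equation: -2y - 3z = 7

-2y - 3z = 7


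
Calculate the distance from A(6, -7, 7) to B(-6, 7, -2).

d = √[(x₂-x₁)² + (y₂-y₁)² + (z₂-z₁)²]
  = √[(-12)² + 14² + (-9)²]
  = √[144 + 196 + 81]
  = √421
  ≈ 20.52

20.52


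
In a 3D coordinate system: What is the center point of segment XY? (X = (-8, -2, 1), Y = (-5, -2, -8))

M = ((x₁+x₂)/2, (y₁+y₂)/2, (z₁+z₂)/2)
  = ((-8 - 5)/2, (-2 - 2)/2, (1 - 8)/2)
  = (-13/2, -4/2, -7/2)
  = (-6.5, -2, -3.5)

(-6.5, -2, -3.5)


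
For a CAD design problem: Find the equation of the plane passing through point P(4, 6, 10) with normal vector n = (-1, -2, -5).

The plane through P with normal n = (a, b, c) satisfies n·(r - P) = 0,
i.e. ax + by + cz = a·x₀ + b·y₀ + c·z₀.
d = (-1)·4 + (-2)·6 + (-5)·10
  = -4 - 12 - 50
  = -66
Equation: -x - 2y - 5z = -66

-x - 2y - 5z = -66


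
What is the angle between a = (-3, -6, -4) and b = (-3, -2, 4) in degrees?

a·b = (-3)·(-3) + (-6)·(-2) + (-4)·4 = 9 + 12 - 16 = 5
|a| = √((-3)² + (-6)² + (-4)²) = √61 ≈ 7.81
|b| = √((-3)² + (-2)² + 4²) = √29 ≈ 5.385
cos θ = (a·b)/(|a||b|) = 5/(7.81·5.385) ≈ 0.1189
θ = arccos(0.1189) ≈ 83.17°

83.17°


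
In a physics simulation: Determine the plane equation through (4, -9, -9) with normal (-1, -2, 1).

The plane through P with normal n = (a, b, c) satisfies n·(r - P) = 0,
i.e. ax + by + cz = a·x₀ + b·y₀ + c·z₀.
d = (-1)·4 + (-2)·(-9) + 1·(-9)
  = -4 + 18 - 9
  = 5
Equation: -x - 2y + z = 5

-x - 2y + z = 5


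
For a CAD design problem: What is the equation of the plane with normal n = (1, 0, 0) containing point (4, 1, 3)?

The plane through P with normal n = (a, b, c) satisfies n·(r - P) = 0,
i.e. ax + by + cz = a·x₀ + b·y₀ + c·z₀.
d = 1·4 + 0·1 + 0·3
  = 4 + 0 + 0
  = 4
Equation: x = 4

x = 4


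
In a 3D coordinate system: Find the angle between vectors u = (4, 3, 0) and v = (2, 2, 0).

u·v = 4·2 + 3·2 + 0·0 = 8 + 6 + 0 = 14
|u| = √(4² + 3² + 0²) = √25 ≈ 5
|v| = √(2² + 2² + 0²) = √8 ≈ 2.828
cos θ = (u·v)/(|u||v|) = 14/(5·2.828) ≈ 0.9899
θ = arccos(0.9899) ≈ 8.13°

8.13°


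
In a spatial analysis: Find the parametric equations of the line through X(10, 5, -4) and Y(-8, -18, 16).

Direction vector d = Y - X = (-8 - 10, -18 - 5, 16 + 4) = (-18, -23, 20)
Parametric form r = X + t·d:
x = 10 - 18t, y = 5 - 23t, z = -4 + 20t

x = 10 - 18t, y = 5 - 23t, z = -4 + 20t
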